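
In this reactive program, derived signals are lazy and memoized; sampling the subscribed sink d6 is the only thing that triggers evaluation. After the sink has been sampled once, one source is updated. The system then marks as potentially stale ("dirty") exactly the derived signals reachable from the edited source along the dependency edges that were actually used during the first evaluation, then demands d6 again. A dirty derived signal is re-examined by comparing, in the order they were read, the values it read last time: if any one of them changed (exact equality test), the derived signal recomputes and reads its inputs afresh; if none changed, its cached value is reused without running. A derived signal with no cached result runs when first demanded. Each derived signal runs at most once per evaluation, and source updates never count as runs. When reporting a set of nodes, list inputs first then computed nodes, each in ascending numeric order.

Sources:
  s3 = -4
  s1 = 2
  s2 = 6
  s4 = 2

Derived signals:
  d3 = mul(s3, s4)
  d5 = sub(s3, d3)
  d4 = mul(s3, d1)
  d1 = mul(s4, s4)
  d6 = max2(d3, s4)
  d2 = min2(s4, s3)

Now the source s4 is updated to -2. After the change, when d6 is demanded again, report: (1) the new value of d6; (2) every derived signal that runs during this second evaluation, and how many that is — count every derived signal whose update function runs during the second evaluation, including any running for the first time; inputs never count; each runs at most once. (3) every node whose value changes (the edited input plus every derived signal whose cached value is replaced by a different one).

Demanding d6 again yields 8.
2 derived signals run: d3, d6.
The nodes whose values change: s4, d3, d6.

First demand of the output computes:
  d3 = mul(-4, 2) = -8
  d6 = max2(-8, 2) = 2

After the edit, cleaning proceeds:
  d3: a read changed (s4 2->-2) — executes, giving 8.
  d6: a read changed (d3 -8->8; s4 2->-2) — executes, giving 8.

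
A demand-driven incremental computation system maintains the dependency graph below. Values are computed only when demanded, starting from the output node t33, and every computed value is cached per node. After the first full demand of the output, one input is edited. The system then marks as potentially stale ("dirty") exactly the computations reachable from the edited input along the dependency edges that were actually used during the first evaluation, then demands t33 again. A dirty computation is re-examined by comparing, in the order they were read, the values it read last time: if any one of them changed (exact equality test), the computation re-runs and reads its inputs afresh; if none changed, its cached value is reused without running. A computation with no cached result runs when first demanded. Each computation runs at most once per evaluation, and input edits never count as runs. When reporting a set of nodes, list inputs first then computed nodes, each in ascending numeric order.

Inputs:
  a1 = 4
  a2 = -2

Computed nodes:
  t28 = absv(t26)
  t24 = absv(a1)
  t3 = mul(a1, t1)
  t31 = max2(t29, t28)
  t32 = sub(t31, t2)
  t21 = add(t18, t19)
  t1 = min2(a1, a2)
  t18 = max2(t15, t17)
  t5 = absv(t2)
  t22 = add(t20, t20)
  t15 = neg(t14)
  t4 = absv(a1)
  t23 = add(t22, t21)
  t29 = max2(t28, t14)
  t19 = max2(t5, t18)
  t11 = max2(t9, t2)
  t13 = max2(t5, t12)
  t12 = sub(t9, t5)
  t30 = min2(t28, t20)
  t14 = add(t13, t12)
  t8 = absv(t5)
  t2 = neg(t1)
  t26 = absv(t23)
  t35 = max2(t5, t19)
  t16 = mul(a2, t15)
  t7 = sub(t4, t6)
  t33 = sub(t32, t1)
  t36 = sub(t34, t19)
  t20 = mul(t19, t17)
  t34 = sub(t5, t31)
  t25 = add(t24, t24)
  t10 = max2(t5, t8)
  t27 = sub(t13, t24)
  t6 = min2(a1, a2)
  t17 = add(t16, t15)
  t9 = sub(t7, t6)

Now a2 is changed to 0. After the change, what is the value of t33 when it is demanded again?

New value of t33: 8.

First evaluation (everything demanded from the output):
  t1 = min2(4, -2) = -2
  t2 = neg(-2) = 2
  t4 = absv(4) = 4
  t5 = absv(2) = 2
  t6 = min2(4, -2) = -2
  t7 = sub(4, -2) = 6
  t9 = sub(6, -2) = 8
  t12 = sub(8, 2) = 6
  t13 = max2(2, 6) = 6
  t14 = add(6, 6) = 12
  t15 = neg(12) = -12
  t16 = mul(-2, -12) = 24
  t17 = add(24, -12) = 12
  t18 = max2(-12, 12) = 12
  t19 = max2(2, 12) = 12
  t20 = mul(12, 12) = 144
  t21 = add(12, 12) = 24
  t22 = add(144, 144) = 288
  t23 = add(288, 24) = 312
  t26 = absv(312) = 312
  t28 = absv(312) = 312
  t29 = max2(312, 12) = 312
  t31 = max2(312, 312) = 312
  t32 = sub(312, 2) = 310
  t33 = sub(310, -2) = 312

Propagation after the edit:
  t1: runs — a2 -2->0; result 0.
  t2: runs — t1 -2->0; result 0.
  t5: runs — t2 2->0; result 0.
  t6: runs — a2 -2->0; result 0.
  t7: runs — t6 -2->0; result 4.
  t9: runs — t7 6->4; t6 -2->0; result 4.
  t12: runs — t9 8->4; t5 2->0; result 4.
  t13: runs — t5 2->0; t12 6->4; result 4.
  t14: runs — t13 6->4; t12 6->4; result 8.
  t15: runs — t14 12->8; result -8.
  t16: runs — a2 -2->0; t15 -12->-8; result 0.
  t17: runs — t16 24->0; t15 -12->-8; result -8.
  t18: runs — t15 -12->-8; t17 12->-8; result -8.
  t19: runs — t5 2->0; t18 12->-8; result 0.
  t20: runs — t19 12->0; t17 12->-8; result 0.
  t21: runs — t18 12->-8; t19 12->0; result -8.
  t22: runs — t20 144->0; t20 144->0; result 0.
  t23: runs — t22 288->0; t21 24->-8; result -8.
  t26: runs — t23 312->-8; result 8.
  t28: runs — t26 312->8; result 8.
  t29: runs — t28 312->8; t14 12->8; result 8.
  t31: runs — t29 312->8; t28 312->8; result 8.
  t32: runs — t31 312->8; t2 2->0; result 8.
  t33: runs — t32 310->8; t1 -2->0; result 8.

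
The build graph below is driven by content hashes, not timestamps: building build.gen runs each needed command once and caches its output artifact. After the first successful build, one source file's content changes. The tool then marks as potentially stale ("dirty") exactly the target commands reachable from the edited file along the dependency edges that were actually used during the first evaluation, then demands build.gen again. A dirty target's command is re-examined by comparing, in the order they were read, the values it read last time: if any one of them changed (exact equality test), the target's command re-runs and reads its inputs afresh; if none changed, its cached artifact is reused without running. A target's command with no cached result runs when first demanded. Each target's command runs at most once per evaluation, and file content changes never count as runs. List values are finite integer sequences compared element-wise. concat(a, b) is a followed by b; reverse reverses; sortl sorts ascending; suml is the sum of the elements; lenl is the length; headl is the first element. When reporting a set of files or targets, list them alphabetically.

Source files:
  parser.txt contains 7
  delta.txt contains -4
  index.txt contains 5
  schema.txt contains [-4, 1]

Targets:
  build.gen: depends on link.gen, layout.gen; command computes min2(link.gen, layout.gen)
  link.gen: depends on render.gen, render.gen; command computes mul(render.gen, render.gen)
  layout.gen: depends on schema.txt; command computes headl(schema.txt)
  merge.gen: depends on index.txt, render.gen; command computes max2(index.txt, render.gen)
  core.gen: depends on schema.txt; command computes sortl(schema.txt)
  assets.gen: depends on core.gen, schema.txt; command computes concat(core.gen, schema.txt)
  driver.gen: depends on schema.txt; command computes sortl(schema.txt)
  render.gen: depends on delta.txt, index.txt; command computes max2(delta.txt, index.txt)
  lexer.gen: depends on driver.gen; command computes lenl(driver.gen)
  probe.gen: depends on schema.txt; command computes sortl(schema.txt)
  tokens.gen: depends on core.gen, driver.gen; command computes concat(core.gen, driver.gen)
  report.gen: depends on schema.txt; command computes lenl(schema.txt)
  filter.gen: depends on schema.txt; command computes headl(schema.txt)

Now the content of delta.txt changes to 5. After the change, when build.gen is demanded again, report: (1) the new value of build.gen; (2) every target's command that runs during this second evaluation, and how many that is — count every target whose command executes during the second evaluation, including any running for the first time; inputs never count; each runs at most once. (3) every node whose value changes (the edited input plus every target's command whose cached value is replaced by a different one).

Initial pass — values computed on the first demand:
  layout.gen = headl([-4, 1]) = -4
  render.gen = max2(-4, 5) = 5
  link.gen = mul(5, 5) = 25
  build.gen = min2(25, -4) = -4

Second demand — change propagation:
  render.gen: re-runs because delta.txt -4->5; new result 5 (unchanged).
  link.gen: re-examined; everything it read last time is the same (render.gen unchanged, render.gen unchanged) — cache 25 kept, no run.
  build.gen: re-examined; everything it read last time is the same (link.gen unchanged, layout.gen unchanged) — cache -4 kept, no run.

The important point: render.gen recomputes to an identical value, and the output ends up unchanged.

build.gen now evaluates to -4.
Run set: render.gen (1 run).
Changed values: delta.txt.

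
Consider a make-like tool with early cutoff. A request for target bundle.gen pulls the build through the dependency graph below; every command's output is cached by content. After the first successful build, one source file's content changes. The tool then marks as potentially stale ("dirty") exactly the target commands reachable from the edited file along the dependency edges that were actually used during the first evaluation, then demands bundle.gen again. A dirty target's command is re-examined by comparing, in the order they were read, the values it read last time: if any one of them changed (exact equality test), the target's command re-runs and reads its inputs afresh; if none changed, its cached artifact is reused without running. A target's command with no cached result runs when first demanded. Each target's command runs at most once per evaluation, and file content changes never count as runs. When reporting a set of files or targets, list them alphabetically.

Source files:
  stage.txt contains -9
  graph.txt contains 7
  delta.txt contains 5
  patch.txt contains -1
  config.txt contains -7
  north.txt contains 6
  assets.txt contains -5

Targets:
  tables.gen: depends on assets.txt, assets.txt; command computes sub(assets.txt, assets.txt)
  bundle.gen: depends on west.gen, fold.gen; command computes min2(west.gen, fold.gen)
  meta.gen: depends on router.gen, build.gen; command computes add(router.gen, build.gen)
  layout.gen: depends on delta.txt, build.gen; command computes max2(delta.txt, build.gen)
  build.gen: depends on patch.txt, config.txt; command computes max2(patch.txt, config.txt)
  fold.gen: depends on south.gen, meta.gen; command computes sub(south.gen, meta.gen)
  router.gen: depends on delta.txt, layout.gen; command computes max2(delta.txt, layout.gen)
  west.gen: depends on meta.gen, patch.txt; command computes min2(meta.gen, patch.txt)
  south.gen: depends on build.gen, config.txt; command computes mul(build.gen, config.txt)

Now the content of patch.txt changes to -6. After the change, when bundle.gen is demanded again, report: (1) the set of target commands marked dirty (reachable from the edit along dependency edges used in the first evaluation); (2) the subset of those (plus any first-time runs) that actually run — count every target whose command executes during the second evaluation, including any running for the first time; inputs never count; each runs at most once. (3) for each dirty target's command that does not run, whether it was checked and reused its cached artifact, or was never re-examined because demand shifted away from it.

First demand of the output computes:
  build.gen = max2(-1, -7) = -1
  layout.gen = max2(5, -1) = 5
  router.gen = max2(5, 5) = 5
  meta.gen = add(5, -1) = 4
  south.gen = mul(-1, -7) = 7
  fold.gen = sub(7, 4) = 3
  west.gen = min2(4, -1) = -1
  bundle.gen = min2(-1, 3) = -1

After the edit, cleaning proceeds:
  build.gen: a read changed (patch.txt -1->-6) — executes, giving -6.
  layout.gen: a read changed (build.gen -1->-6) — executes, giving 5 — identical to its old value.
  router.gen: dirty, but its reads are unchanged (delta.txt unchanged, layout.gen unchanged); cached 5 stands.
  meta.gen: a read changed (build.gen -1->-6) — executes, giving -1.
  south.gen: a read changed (build.gen -1->-6) — executes, giving 42.
  fold.gen: a read changed (south.gen 7->42; meta.gen 4->-1) — executes, giving 43.
  west.gen: a read changed (meta.gen 4->-1; patch.txt -1->-6) — executes, giving -6.
  bundle.gen: a read changed (west.gen -1->-6; fold.gen 3->43) — executes, giving -6.

Note where the cutoff bites: router.gen is checked, finds nothing changed, and keeps its cache.

The edit dirties: build.gen, bundle.gen, fold.gen, layout.gen, meta.gen, router.gen, south.gen, west.gen.
7 target commands run: build.gen, bundle.gen, fold.gen, layout.gen, meta.gen, south.gen, west.gen.
Cache hits after checking: router.gen.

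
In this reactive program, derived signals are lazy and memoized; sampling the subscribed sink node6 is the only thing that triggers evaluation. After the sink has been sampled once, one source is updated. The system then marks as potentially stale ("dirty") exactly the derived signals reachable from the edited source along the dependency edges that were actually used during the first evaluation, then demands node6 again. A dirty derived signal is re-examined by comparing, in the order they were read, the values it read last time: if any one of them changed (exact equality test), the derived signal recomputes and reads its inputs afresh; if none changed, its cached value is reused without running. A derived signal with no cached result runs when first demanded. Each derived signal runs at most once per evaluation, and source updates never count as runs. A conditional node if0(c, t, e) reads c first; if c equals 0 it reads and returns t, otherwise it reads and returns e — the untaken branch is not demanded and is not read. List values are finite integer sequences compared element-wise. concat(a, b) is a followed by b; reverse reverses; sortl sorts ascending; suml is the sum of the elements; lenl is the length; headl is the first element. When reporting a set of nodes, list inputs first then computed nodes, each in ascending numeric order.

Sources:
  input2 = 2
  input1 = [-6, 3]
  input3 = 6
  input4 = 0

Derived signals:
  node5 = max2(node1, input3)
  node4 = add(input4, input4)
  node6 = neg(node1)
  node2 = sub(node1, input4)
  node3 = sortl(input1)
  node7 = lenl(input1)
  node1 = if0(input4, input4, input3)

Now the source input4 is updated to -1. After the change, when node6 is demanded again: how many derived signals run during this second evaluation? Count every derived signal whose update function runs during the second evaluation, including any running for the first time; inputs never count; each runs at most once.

2 derived signals run: node1, node6.

First demand of the output computes:
  node1 = if0(input4=0 -> then branch input4) = 0
  node6 = neg(0) = 0

After the edit, cleaning proceeds:
  node1: a read changed (input4 0->-1; input4 0->-1) — executes, giving 6.
  node6: a read changed (node1 0->6) — executes, giving -6.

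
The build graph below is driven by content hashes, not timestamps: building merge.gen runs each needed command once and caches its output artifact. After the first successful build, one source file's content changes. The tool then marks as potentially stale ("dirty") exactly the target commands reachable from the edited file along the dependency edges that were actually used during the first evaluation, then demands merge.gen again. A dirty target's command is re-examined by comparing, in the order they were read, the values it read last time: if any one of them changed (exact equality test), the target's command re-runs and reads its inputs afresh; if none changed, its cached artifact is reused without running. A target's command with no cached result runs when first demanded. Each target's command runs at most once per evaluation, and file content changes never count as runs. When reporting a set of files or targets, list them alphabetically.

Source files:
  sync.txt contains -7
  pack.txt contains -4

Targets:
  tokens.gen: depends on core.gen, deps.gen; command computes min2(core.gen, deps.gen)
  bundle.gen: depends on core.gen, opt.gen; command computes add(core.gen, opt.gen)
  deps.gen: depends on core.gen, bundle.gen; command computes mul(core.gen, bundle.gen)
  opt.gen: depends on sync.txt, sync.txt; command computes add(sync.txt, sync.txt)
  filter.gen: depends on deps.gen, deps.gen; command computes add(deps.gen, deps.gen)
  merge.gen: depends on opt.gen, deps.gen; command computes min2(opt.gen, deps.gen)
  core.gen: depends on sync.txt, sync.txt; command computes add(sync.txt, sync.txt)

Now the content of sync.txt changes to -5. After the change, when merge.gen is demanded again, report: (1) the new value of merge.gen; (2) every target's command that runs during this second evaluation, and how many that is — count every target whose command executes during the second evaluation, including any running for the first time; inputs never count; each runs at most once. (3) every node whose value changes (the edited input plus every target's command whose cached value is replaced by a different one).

merge.gen now evaluates to -10.
Run set: bundle.gen, core.gen, deps.gen, merge.gen, opt.gen (5 run).
Changed values: bundle.gen, core.gen, deps.gen, merge.gen, opt.gen, sync.txt.

Initial pass — values computed on the first demand:
  core.gen = add(-7, -7) = -14
  opt.gen = add(-7, -7) = -14
  bundle.gen = add(-14, -14) = -28
  deps.gen = mul(-14, -28) = 392
  merge.gen = min2(-14, 392) = -14

Second demand — change propagation:
  core.gen: re-runs because sync.txt -7->-5; sync.txt -7->-5; new result -10.
  opt.gen: re-runs because sync.txt -7->-5; sync.txt -7->-5; new result -10.
  bundle.gen: re-runs because core.gen -14->-10; opt.gen -14->-10; new result -20.
  deps.gen: re-runs because core.gen -14->-10; bundle.gen -28->-20; new result 200.
  merge.gen: re-runs because opt.gen -14->-10; deps.gen 392->200; new result -10.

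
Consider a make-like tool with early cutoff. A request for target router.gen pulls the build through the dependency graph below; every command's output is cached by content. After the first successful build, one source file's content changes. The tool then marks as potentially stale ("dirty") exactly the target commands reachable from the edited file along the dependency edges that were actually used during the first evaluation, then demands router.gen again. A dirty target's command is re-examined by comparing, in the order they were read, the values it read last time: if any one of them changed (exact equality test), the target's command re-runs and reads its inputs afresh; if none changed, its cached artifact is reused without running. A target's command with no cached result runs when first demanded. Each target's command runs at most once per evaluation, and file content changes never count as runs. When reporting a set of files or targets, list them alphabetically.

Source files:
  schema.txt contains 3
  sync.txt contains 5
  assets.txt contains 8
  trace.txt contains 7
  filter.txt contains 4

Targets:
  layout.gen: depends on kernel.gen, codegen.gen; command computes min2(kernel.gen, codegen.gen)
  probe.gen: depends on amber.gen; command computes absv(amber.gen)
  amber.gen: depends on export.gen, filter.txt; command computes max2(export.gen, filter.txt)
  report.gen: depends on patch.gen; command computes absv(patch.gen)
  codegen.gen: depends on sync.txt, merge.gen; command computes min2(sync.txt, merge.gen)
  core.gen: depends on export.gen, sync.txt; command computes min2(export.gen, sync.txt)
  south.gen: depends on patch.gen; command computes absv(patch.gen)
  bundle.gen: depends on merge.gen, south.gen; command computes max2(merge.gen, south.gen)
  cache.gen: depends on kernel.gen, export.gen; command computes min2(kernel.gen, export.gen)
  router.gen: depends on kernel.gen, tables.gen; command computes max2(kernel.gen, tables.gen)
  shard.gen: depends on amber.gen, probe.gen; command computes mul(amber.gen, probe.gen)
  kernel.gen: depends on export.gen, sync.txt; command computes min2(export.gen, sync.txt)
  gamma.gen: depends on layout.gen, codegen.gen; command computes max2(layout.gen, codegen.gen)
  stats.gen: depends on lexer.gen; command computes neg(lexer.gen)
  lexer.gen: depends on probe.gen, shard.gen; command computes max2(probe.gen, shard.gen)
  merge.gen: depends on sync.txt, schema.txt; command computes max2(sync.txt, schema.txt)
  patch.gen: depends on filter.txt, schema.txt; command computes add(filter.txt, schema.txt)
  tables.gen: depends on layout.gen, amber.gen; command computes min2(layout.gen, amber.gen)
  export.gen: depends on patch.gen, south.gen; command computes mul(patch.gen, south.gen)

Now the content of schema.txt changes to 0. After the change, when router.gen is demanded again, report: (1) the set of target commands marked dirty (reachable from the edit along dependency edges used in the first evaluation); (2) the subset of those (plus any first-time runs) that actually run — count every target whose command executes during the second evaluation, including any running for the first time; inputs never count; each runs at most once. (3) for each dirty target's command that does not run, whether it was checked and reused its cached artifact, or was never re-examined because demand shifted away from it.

The edit dirties: amber.gen, codegen.gen, export.gen, kernel.gen, layout.gen, merge.gen, patch.gen, router.gen, south.gen, tables.gen.
7 target commands run: amber.gen, export.gen, kernel.gen, merge.gen, patch.gen, south.gen, tables.gen.
Cache hits after checking: codegen.gen, layout.gen, router.gen.
Note where the cutoff bites: codegen.gen is checked, finds nothing changed, and keeps its cache.

First demand of the output computes:
  merge.gen = max2(5, 3) = 5
  codegen.gen = min2(5, 5) = 5
  patch.gen = add(4, 3) = 7
  south.gen = absv(7) = 7
  export.gen = mul(7, 7) = 49
  amber.gen = max2(49, 4) = 49
  kernel.gen = min2(49, 5) = 5
  layout.gen = min2(5, 5) = 5
  tables.gen = min2(5, 49) = 5
  router.gen = max2(5, 5) = 5

After the edit, cleaning proceeds:
  merge.gen: a read changed (schema.txt 3->0) — executes, giving 5 — identical to its old value.
  codegen.gen: dirty, but its reads are unchanged (sync.txt unchanged, merge.gen unchanged); cached 5 stands.
  patch.gen: a read changed (schema.txt 3->0) — executes, giving 4.
  south.gen: a read changed (patch.gen 7->4) — executes, giving 4.
  export.gen: a read changed (patch.gen 7->4; south.gen 7->4) — executes, giving 16.
  amber.gen: a read changed (export.gen 49->16) — executes, giving 16.
  kernel.gen: a read changed (export.gen 49->16) — executes, giving 5 — identical to its old value.
  layout.gen: dirty, but its reads are unchanged (kernel.gen unchanged, codegen.gen unchanged); cached 5 stands.
  tables.gen: a read changed (amber.gen 49->16) — executes, giving 5 — identical to its old value.
  router.gen: dirty, but its reads are unchanged (kernel.gen unchanged, tables.gen unchanged); cached 5 stands.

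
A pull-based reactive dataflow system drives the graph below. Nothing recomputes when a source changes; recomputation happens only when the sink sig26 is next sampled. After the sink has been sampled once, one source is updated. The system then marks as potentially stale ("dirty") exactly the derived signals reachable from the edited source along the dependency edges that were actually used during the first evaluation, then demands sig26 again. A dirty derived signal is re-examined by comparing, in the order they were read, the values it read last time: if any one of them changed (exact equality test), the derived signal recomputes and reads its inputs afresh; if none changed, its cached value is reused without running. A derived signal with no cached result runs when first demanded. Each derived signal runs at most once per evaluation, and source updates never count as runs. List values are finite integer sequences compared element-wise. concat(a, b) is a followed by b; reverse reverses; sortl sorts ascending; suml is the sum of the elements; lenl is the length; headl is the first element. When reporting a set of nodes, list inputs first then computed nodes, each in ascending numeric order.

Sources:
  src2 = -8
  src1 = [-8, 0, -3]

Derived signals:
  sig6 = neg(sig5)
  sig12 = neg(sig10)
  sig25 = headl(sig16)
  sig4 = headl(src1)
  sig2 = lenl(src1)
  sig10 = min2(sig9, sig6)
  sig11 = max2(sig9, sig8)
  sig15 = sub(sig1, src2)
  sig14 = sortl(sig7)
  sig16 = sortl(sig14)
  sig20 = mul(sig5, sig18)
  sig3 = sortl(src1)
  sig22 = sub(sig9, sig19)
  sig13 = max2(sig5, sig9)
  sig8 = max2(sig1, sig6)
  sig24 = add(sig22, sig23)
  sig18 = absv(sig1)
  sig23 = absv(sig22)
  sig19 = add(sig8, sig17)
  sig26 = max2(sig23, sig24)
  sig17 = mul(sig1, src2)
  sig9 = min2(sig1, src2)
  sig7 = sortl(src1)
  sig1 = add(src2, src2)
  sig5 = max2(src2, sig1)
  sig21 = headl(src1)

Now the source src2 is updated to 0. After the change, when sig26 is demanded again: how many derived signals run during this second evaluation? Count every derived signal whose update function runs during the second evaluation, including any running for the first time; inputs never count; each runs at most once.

Derived signals that run: sig1, sig5, sig6, sig8, sig9, sig17, sig19, sig22, sig23, sig24, sig26 — 11 in total.

First evaluation (everything demanded from the output):
  sig1 = add(-8, -8) = -16
  sig5 = max2(-8, -16) = -8
  sig6 = neg(-8) = 8
  sig8 = max2(-16, 8) = 8
  sig9 = min2(-16, -8) = -16
  sig17 = mul(-16, -8) = 128
  sig19 = add(8, 128) = 136
  sig22 = sub(-16, 136) = -152
  sig23 = absv(-152) = 152
  sig24 = add(-152, 152) = 0
  sig26 = max2(152, 0) = 152

Propagation after the edit:
  sig1: runs — src2 -8->0; src2 -8->0; result 0.
  sig5: runs — src2 -8->0; sig1 -16->0; result 0.
  sig6: runs — sig5 -8->0; result 0.
  sig8: runs — sig1 -16->0; sig6 8->0; result 0.
  sig9: runs — sig1 -16->0; src2 -8->0; result 0.
  sig17: runs — sig1 -16->0; src2 -8->0; result 0.
  sig19: runs — sig8 8->0; sig17 128->0; result 0.
  sig22: runs — sig9 -16->0; sig19 136->0; result 0.
  sig23: runs — sig22 -152->0; result 0.
  sig24: runs — sig22 -152->0; sig23 152->0; result 0 (same value as before).
  sig26: runs — sig23 152->0; result 0.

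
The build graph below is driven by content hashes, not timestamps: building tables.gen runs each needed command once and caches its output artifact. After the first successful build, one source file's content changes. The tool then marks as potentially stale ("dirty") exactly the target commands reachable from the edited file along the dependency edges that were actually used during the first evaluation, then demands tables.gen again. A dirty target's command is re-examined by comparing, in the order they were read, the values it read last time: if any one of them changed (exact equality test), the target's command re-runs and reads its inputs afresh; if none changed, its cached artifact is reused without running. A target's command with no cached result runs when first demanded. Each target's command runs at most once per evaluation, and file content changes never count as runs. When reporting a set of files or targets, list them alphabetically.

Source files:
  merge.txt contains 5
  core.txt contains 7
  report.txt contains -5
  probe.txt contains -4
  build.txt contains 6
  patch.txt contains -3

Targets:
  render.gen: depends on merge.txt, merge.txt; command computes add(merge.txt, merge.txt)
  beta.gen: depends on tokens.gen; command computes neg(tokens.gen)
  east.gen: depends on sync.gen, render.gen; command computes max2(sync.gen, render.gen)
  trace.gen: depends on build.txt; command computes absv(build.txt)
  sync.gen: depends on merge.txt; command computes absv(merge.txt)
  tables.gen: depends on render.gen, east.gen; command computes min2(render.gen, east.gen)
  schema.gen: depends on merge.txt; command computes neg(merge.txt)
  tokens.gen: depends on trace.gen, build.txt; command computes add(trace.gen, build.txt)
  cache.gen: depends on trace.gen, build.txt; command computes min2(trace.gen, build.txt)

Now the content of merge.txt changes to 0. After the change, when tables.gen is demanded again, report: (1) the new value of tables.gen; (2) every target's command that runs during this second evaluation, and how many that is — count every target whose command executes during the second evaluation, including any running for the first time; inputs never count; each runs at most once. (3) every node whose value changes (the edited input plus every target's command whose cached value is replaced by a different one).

tables.gen now evaluates to 0.
Run set: east.gen, render.gen, sync.gen, tables.gen (4 run).
Changed values: east.gen, merge.txt, render.gen, sync.gen, tables.gen.

Initial pass — values computed on the first demand:
  render.gen = add(5, 5) = 10
  sync.gen = absv(5) = 5
  east.gen = max2(5, 10) = 10
  tables.gen = min2(10, 10) = 10

Second demand — change propagation:
  render.gen: re-runs because merge.txt 5->0; merge.txt 5->0; new result 0.
  sync.gen: re-runs because merge.txt 5->0; new result 0.
  east.gen: re-runs because sync.gen 5->0; render.gen 10->0; new result 0.
  tables.gen: re-runs because render.gen 10->0; east.gen 10->0; new result 0.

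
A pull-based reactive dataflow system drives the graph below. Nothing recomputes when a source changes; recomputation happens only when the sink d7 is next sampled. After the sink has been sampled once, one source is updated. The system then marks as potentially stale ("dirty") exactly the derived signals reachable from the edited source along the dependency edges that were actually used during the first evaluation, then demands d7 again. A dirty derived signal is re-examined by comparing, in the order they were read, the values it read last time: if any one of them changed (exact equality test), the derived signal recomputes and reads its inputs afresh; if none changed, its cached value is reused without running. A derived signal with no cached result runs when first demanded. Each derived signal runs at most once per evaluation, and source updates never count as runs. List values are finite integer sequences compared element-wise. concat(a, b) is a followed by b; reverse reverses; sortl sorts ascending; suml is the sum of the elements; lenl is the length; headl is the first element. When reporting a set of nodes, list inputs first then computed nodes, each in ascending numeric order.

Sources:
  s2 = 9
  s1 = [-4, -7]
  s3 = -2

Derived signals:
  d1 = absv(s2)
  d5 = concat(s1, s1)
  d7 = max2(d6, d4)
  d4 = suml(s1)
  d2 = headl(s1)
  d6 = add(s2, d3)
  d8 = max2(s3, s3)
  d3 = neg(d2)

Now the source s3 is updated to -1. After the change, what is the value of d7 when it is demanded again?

First evaluation (everything demanded from the output):
  d2 = headl([-4, -7]) = -4
  d3 = neg(-4) = 4
  d4 = suml([-4, -7]) = -11
  d6 = add(9, 4) = 13
  d7 = max2(13, -11) = 13

Propagation after the edit:
  s3 feeds no computation that the output demands — nothing is marked dirty and nothing runs.

Key observation: s3 is never demanded by the output, so the edit triggers no recomputation at all.

New value of d7: 13.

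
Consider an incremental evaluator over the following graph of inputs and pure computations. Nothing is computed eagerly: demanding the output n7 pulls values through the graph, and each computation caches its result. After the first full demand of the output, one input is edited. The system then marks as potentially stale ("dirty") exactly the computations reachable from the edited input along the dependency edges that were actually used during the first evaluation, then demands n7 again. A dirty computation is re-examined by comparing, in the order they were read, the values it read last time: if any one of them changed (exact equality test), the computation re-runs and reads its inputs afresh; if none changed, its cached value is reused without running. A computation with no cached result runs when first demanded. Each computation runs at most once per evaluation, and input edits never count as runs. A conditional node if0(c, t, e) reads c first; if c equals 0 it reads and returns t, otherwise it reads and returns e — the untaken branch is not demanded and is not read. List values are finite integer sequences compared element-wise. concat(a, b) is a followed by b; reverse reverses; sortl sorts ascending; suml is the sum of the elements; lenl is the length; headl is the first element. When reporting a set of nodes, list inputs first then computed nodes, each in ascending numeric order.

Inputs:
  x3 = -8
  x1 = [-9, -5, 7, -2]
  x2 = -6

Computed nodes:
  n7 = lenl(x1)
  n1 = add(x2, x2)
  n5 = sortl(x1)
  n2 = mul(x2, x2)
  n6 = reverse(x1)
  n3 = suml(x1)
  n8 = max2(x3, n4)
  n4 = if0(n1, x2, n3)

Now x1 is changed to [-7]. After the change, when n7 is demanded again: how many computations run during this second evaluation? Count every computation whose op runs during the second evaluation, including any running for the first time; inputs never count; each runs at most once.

Initial pass — values computed on the first demand:
  n7 = lenl([-9, -5, 7, -2]) = 4

Second demand — change propagation:
  n7: re-runs because x1 [-9, -5, 7, -2]->[-7]; new result 1.

Run set: n7 (1 run).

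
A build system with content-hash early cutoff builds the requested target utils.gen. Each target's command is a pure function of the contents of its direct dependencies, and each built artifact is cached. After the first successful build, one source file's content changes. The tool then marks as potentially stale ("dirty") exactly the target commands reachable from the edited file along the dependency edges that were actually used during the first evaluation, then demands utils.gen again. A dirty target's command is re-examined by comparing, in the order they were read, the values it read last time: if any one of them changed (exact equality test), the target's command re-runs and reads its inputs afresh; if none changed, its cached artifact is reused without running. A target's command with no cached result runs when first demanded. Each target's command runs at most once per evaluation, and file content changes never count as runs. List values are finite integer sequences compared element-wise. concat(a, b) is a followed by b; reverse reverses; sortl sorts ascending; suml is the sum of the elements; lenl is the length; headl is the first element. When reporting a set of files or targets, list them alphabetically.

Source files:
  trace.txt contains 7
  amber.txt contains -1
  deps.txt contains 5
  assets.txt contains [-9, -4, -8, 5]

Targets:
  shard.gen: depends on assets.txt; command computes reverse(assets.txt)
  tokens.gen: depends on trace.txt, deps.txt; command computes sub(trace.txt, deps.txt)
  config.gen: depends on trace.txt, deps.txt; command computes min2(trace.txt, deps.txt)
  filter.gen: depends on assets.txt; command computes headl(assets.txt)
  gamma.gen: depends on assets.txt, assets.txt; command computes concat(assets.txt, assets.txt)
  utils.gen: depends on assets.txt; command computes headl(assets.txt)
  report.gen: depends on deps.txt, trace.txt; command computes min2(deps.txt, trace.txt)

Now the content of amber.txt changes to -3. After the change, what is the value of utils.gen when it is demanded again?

First evaluation (everything demanded from the output):
  utils.gen = headl([-9, -4, -8, 5]) = -9

Propagation after the edit:
  amber.txt feeds no computation that the output demands — nothing is marked dirty and nothing runs.

Key observation: amber.txt is never demanded by the output, so the edit triggers no recomputation at all.

New value of utils.gen: -9.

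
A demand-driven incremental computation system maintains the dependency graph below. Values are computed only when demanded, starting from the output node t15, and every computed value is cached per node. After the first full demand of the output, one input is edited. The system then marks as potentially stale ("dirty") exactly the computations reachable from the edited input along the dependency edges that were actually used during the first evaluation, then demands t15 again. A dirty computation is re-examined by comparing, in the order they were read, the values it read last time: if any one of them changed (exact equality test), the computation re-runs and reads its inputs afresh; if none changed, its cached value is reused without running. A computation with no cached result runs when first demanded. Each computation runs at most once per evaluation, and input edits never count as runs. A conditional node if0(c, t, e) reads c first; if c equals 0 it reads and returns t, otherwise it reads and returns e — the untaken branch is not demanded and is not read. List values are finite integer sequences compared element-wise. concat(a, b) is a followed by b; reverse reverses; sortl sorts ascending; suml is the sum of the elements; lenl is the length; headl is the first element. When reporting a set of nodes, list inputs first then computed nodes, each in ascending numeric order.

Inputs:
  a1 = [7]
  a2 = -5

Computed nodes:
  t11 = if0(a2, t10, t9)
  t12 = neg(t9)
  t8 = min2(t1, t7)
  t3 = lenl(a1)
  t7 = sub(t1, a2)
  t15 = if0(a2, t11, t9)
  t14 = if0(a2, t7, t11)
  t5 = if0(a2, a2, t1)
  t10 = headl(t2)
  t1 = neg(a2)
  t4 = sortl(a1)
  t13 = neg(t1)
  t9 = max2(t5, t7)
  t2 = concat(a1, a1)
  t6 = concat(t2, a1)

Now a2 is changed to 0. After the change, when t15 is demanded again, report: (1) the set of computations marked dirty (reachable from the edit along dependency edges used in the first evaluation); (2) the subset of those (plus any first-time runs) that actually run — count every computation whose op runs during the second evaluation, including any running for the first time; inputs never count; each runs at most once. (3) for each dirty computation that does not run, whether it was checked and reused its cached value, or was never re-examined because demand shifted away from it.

First evaluation (everything demanded from the output):
  t1 = neg(-5) = 5
  t5 = if0(a2=-5 -> else branch t1) = 5
  t7 = sub(5, -5) = 10
  t9 = max2(5, 10) = 10
  t15 = if0(a2=-5 -> else branch t9) = 10

Propagation after the edit:
  t1: marked dirty but never re-examined — demand shifted away from it.
  t2: demanded for the first time — runs, produces [7, 7].
  t5: marked dirty but never re-examined — demand shifted away from it.
  t7: marked dirty but never re-examined — demand shifted away from it.
  t9: marked dirty but never re-examined — demand shifted away from it.
  t10: demanded for the first time — runs, produces 7.
  t11: demanded for the first time — runs, produces 7.
  t15: runs — a2 -5->0; result 7.

Key observation: a condition flipped, so demand moved to the other branch — t1, t5, t7, t9 are never re-examined.

Marked dirty: t1, t5, t7, t9, t15.
Computations that run: t2, t10, t11, t15 — 4 in total.
Never re-examined (demand shifted away): t1, t5, t7, t9.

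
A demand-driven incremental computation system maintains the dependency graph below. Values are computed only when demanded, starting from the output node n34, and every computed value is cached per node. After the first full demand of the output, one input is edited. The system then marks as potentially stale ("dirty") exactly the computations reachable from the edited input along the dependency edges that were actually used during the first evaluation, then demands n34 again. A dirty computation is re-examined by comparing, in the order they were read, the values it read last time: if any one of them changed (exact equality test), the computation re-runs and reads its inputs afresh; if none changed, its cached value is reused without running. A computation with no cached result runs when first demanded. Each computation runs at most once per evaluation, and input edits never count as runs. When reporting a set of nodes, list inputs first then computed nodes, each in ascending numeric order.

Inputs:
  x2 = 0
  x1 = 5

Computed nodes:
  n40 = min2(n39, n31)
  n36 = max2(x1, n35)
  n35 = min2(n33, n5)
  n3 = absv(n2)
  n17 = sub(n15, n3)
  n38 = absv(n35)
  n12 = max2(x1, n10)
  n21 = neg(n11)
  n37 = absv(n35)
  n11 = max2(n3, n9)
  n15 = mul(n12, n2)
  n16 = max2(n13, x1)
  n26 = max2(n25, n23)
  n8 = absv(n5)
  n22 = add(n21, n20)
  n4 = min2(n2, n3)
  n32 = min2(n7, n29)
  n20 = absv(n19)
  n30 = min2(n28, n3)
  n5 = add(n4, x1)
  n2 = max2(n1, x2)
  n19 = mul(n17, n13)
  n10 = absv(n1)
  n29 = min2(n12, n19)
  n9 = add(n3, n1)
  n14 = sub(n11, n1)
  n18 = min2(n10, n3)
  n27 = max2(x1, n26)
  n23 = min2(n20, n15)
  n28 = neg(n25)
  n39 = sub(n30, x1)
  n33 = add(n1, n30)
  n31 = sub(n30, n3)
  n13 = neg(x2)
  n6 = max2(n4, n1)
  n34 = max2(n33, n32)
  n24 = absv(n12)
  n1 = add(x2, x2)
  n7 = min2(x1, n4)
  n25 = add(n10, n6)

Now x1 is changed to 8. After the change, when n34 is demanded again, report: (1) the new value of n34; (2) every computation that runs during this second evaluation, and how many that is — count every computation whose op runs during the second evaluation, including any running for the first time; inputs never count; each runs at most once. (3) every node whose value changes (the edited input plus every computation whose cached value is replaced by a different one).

New value of n34: 0.
Computations that run: n7, n12, n15, n29 — 4 in total.
Values that change: x1, n12.
Key observation: the cutoff stops propagation at n17 — its inputs' values are unchanged, so it reuses its cache.

First evaluation (everything demanded from the output):
  n1 = add(0, 0) = 0
  n2 = max2(0, 0) = 0
  n3 = absv(0) = 0
  n4 = min2(0, 0) = 0
  n6 = max2(0, 0) = 0
  n7 = min2(5, 0) = 0
  n10 = absv(0) = 0
  n12 = max2(5, 0) = 5
  n13 = neg(0) = 0
  n15 = mul(5, 0) = 0
  n17 = sub(0, 0) = 0
  n19 = mul(0, 0) = 0
  n25 = add(0, 0) = 0
  n28 = neg(0) = 0
  n29 = min2(5, 0) = 0
  n30 = min2(0, 0) = 0
  n32 = min2(0, 0) = 0
  n33 = add(0, 0) = 0
  n34 = max2(0, 0) = 0

Propagation after the edit:
  n7: runs — x1 5->8; result 0 (same value as before).
  n12: runs — x1 5->8; result 8.
  n15: runs — n12 5->8; result 0 (same value as before).
  n17: checked — values it read are unchanged (n15 unchanged, n3 unchanged); reused cached 0 without running.
  n19: checked — values it read are unchanged (n17 unchanged, n13 unchanged); reused cached 0 without running.
  n29: runs — n12 5->8; result 0 (same value as before).
  n32: checked — values it read are unchanged (n7 unchanged, n29 unchanged); reused cached 0 without running.
  n34: checked — values it read are unchanged (n33 unchanged, n32 unchanged); reused cached 0 without running.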